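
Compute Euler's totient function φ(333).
216

333 = 3^2 × 37
φ(n) = n × ∏(1 - 1/p) for each prime p dividing n
φ(333) = 333 × (1 - 1/3) × (1 - 1/37) = 216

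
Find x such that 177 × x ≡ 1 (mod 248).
241

gcd(177, 248) = 1, so the inverse exists.
Extended Euclidean algorithm on (248, 177):
248 = 1 × 177 + 71  ⟹  71 = (1)·248 + (-1)·177
177 = 2 × 71 + 35  ⟹  35 = (-2)·248 + (3)·177
71 = 2 × 35 + 1  ⟹  1 = (5)·248 + (-7)·177
So (-7)·177 ≡ 1 (mod 248), i.e. 177^(-1) ≡ -7 ≡ 241 (mod 248).
Check: 177 × 241 = 42657 ≡ 1 (mod 248)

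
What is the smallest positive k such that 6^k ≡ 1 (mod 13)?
12

13 is prime, so ord(6) divides φ(13) = 12.
Divisors of 12: 1, 2, 3, 4, 6, 12.
Repeated squaring: 6^1 ≡ 6, 6^2 ≡ 10, 6^4 ≡ 9, 6^8 ≡ 3 (mod 13).
Test 6^d mod 13 for each divisor d in increasing order:
6^1 ≡ 6
6^2 ≡ 10
6^3 = 6^2·6^1 ≡ 8
6^4 ≡ 9
6^6 = 6^4·6^2 ≡ 12
6^12 = 6^8·6^4 ≡ 1  ← first divisor giving 1
The order is 12.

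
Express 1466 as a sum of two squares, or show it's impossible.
25² + 29² (a=25, b=29)

Factorization: 1466 = 2 × 733
By Fermat: n is sum of two squares iff every prime p ≡ 3 (mod 4) appears to even power.
All primes ≡ 3 (mod 4) appear to even power.
Search a = 0, 1, 2, … for 1466 - a² a perfect square: first hit at a = 25: 1466 - 625 = 841 = 29².
1466 = 25² + 29² = 625 + 841 ✓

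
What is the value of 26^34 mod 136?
64

Repeated squaring. Binary of 34 = 100010.
26^1 ≡ 26 (mod 136); 26^2 ≡ 132 (mod 136); 26^4 ≡ 16 (mod 136); 26^8 ≡ 120 (mod 136); 26^16 ≡ 120 (mod 136); 26^32 ≡ 120 (mod 136)
26^34 = 26^2 × 26^32 ≡ 64 (mod 136)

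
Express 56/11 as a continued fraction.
[5; 11]

Euclidean algorithm steps:
56 = 5 × 11 + 1
11 = 11 × 1 + 0
Continued fraction: [5; 11]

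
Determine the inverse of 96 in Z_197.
39

gcd(96, 197) = 1, so the inverse exists.
Extended Euclidean algorithm on (197, 96):
197 = 2 × 96 + 5  ⟹  5 = (1)·197 + (-2)·96
96 = 19 × 5 + 1  ⟹  1 = (-19)·197 + (39)·96
So (39)·96 ≡ 1 (mod 197), i.e. 96^(-1) ≡ 39 (mod 197).
Check: 96 × 39 = 3744 ≡ 1 (mod 197)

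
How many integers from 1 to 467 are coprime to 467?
466

467 = 467
φ(n) = n × ∏(1 - 1/p) for each prime p dividing n
φ(467) = 467 × (1 - 1/467) = 466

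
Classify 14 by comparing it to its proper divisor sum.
deficient

Proper divisors of 14: sum = 1 + 2 + 7 = 10
Since 10 < 14, 14 is deficient.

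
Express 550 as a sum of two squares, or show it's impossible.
Not possible

Factorization: 550 = 2 × 5^2 × 11
By Fermat: n is sum of two squares iff every prime p ≡ 3 (mod 4) appears to even power.
Prime(s) ≡ 3 (mod 4) with odd exponent: [(11, 1)]
Therefore 550 cannot be expressed as a² + b².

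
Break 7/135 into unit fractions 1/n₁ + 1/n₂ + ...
1/20 + 1/540

Greedy algorithm:
7/135: ceiling(135/7) = 20, use 1/20
1/540: ceiling(540/1) = 540, use 1/540
Result: 7/135 = 1/20 + 1/540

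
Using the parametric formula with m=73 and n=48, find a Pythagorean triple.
(3025, 7008, 7633)

Euclid's formula: a = m² - n², b = 2mn, c = m² + n²
m = 73, n = 48
a = 73² - 48² = 5329 - 2304 = 3025
b = 2 × 73 × 48 = 7008
c = 73² + 48² = 5329 + 2304 = 7633
Verification: 3025² + 7008² = 9150625 + 49112064 = 58262689 = 7633² ✓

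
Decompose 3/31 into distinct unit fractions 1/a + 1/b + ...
1/11 + 1/171 + 1/58311

Greedy algorithm:
3/31: ceiling(31/3) = 11, use 1/11
2/341: ceiling(341/2) = 171, use 1/171
1/58311: ceiling(58311/1) = 58311, use 1/58311
Result: 3/31 = 1/11 + 1/171 + 1/58311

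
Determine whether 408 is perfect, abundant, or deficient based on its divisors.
abundant

Proper divisors of 408: sum = 1 + 2 + 3 + 4 + 6 + 8 + 12 + 17 + 24 + 34 + 51 + 68 + 102 + 136 + 204 = 672
Since 672 > 408, 408 is abundant.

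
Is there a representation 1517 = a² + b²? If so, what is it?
19² + 34² (a=19, b=34)

Factorization: 1517 = 37 × 41
By Fermat: n is sum of two squares iff every prime p ≡ 3 (mod 4) appears to even power.
All primes ≡ 3 (mod 4) appear to even power.
Search a = 0, 1, 2, … for 1517 - a² a perfect square: first hit at a = 19: 1517 - 361 = 1156 = 34².
1517 = 19² + 34² = 361 + 1156 ✓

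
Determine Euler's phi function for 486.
162

486 = 2 × 3^5
φ(n) = n × ∏(1 - 1/p) for each prime p dividing n
φ(486) = 486 × (1 - 1/2) × (1 - 1/3) = 162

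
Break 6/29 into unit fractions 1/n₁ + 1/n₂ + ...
1/5 + 1/145

Greedy algorithm:
6/29: ceiling(29/6) = 5, use 1/5
1/145: ceiling(145/1) = 145, use 1/145
Result: 6/29 = 1/5 + 1/145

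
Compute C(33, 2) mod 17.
1

Using Lucas' theorem:
Write n=33 and k=2 in base 17:
n in base 17: [1, 16]
k in base 17: [0, 2]
C(33,2) mod 17 = ∏ C(n_i, k_i) mod 17
Digit binomials (mod 17): C(1,0) = 1; C(16,2) = 120 ≡ 1
Product: 1 × 1 = 1 ≡ 1 (mod 17)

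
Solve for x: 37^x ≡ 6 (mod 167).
92

Baby-step giant-step with step n = ⌈√167⌉ = 13.
Baby steps 37^j mod 167 (j:value) for j=0..12: 0:1, 1:37, 2:33, 3:52, 4:87, 5:46, 6:32, 7:15, 8:54, 9:161, 10:112, 11:136, 12:22.
Giant-step multiplier: 37^(-13) ≡ 37^(166-13) = 37^153 ≡ 159 (mod 167).
Giant steps γ_i = 6·159^i mod 167: γ_0=6, γ_1=119, γ_2=50, γ_3=101, γ_4=27, γ_5=118, γ_6=58, γ_7=37 (in table at j=1).
x = i·n + j = 7·13 + 1 = 92.
Check: 37^92 ≡ 6 (mod 167).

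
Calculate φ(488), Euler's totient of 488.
240

488 = 2^3 × 61
φ(n) = n × ∏(1 - 1/p) for each prime p dividing n
φ(488) = 488 × (1 - 1/2) × (1 - 1/61) = 240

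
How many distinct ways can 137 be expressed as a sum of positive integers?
11097645016

p(n) counts ways to write n as a sum of positive integers (order ignored).
Euler's pentagonal recurrence: p(k) = p(k-1) + p(k-2) - p(k-5) - p(k-7) + p(k-12) + p(k-15) - ... (offsets j(3j∓1)/2, signs ++--, p(0)=1, p(<0)=0).
DP table for k = 0..136: p(0)=1, p(1)=1, p(2)=2, p(3)=3, p(4)=5, p(5)=7, p(6)=11, p(7)=15, p(8)=22, p(9)=30, p(10)=42, p(11)=56, p(12)=77, p(13)=101, p(14)=135, p(15)=176, p(16)=231, p(17)=297, p(18)=385, p(19)=490, p(20)=627, p(21)=792, p(22)=1002, p(23)=1255, p(24)=1575, p(25)=1958, p(26)=2436, p(27)=3010, p(28)=3718, p(29)=4565, p(30)=5604, p(31)=6842, p(32)=8349, p(33)=10143, p(34)=12310, p(35)=14883, p(36)=17977, p(37)=21637, p(38)=26015, p(39)=31185, p(40)=37338, p(41)=44583, p(42)=53174, p(43)=63261, p(44)=75175, p(45)=89134, p(46)=105558, p(47)=124754, p(48)=147273, p(49)=173525, p(50)=204226, p(51)=239943, p(52)=281589, p(53)=329931, p(54)=386155, p(55)=451276, p(56)=526823, p(57)=614154, p(58)=715220, p(59)=831820, p(60)=966467, p(61)=1121505, p(62)=1300156, p(63)=1505499, p(64)=1741630, p(65)=2012558, p(66)=2323520, p(67)=2679689, p(68)=3087735, p(69)=3554345, p(70)=4087968, p(71)=4697205, p(72)=5392783, p(73)=6185689, p(74)=7089500, p(75)=8118264, p(76)=9289091, p(77)=10619863, p(78)=12132164, p(79)=13848650, p(80)=15796476, p(81)=18004327, p(82)=20506255, p(83)=23338469, p(84)=26543660, p(85)=30167357, p(86)=34262962, p(87)=38887673, p(88)=44108109, p(89)=49995925, p(90)=56634173, p(91)=64112359, p(92)=72533807, p(93)=82010177, p(94)=92669720, p(95)=104651419, p(96)=118114304, p(97)=133230930, p(98)=150198136, p(99)=169229875, p(100)=190569292, p(101)=214481126, p(102)=241265379, p(103)=271248950, p(104)=304801365, p(105)=342325709, p(106)=384276336, p(107)=431149389, p(108)=483502844, p(109)=541946240, p(110)=607163746, p(111)=679903203, p(112)=761002156, p(113)=851376628, p(114)=952050665, p(115)=1064144451, p(116)=1188908248, p(117)=1327710076, p(118)=1482074143, p(119)=1653668665, p(120)=1844349560, p(121)=2056148051, p(122)=2291320912, p(123)=2552338241, p(124)=2841940500, p(125)=3163127352, p(126)=3519222692, p(127)=3913864295, p(128)=4351078600, p(129)=4835271870, p(130)=5371315400, p(131)=5964539504, p(132)=6620830889, p(133)=7346629512, p(134)=8149040695, p(135)=9035836076, p(136)=10015581680.
Final step: p(137) = p(136) + p(135) - p(132) - p(130) + p(125) + p(122) - p(115) - p(111) + p(102) + p(97) - p(86) - p(80) + p(67) + p(60) - p(45) - p(37) + p(20) + p(11)
= 10015581680 + 9035836076 - 6620830889 - 5371315400 + 3163127352 + 2291320912 - 1064144451 - 679903203 + 241265379 + 133230930 - 34262962 - 15796476 + 2679689 + 966467 - 89134 - 21637 + 627 + 56
= 11097645016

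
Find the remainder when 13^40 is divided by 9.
4

Repeated squaring. Binary of 40 = 101000.
13^1 ≡ 4 (mod 9); 13^2 ≡ 7 (mod 9); 13^4 ≡ 4 (mod 9); 13^8 ≡ 7 (mod 9); 13^16 ≡ 4 (mod 9); 13^32 ≡ 7 (mod 9)
13^40 = 13^8 × 13^32 ≡ 4 (mod 9)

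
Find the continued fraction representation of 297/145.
[2; 20, 1, 2, 2]

Euclidean algorithm steps:
297 = 2 × 145 + 7
145 = 20 × 7 + 5
7 = 1 × 5 + 2
5 = 2 × 2 + 1
2 = 2 × 1 + 0
Continued fraction: [2; 20, 1, 2, 2]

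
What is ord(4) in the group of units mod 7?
3

7 is prime, so ord(4) divides φ(7) = 6.
Divisors of 6: 1, 2, 3, 6.
Repeated squaring: 4^1 ≡ 4, 4^2 ≡ 2, 4^4 ≡ 4 (mod 7).
Test 4^d mod 7 for each divisor d in increasing order:
4^1 ≡ 4
4^2 ≡ 2
4^3 = 4^2·4^1 ≡ 1  ← first divisor giving 1
The order is 3.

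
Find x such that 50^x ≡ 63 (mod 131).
120

Baby-step giant-step with step n = ⌈√131⌉ = 12.
Baby steps 50^j mod 131 (j:value) for j=0..11: 0:1, 1:50, 2:11, 3:26, 4:121, 5:24, 6:21, 7:2, 8:100, 9:22, 10:52, 11:111.
Giant-step multiplier: 50^(-12) ≡ 50^(130-12) = 50^118 ≡ 101 (mod 131).
Giant steps γ_i = 63·101^i mod 131: γ_0=63, γ_1=75, γ_2=108, γ_3=35, γ_4=129, γ_5=60, γ_6=34, γ_7=28, γ_8=77, γ_9=48, γ_10=1 (in table at j=0).
x = i·n + j = 10·12 + 0 = 120.
Check: 50^120 ≡ 63 (mod 131).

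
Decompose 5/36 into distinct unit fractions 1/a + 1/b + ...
1/8 + 1/72

Greedy algorithm:
5/36: ceiling(36/5) = 8, use 1/8
1/72: ceiling(72/1) = 72, use 1/72
Result: 5/36 = 1/8 + 1/72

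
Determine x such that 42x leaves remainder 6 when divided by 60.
x ≡ 3 (mod 10)

gcd(42, 60) = 6, which divides 6, so solutions exist.
Divide through by 6: 7x ≡ 1 (mod 10).
Find 7^(-1) mod 10 by the extended Euclidean algorithm:
10 = 1 × 7 + 3  ⟹  3 = (1)·10 + (-1)·7
7 = 2 × 3 + 1  ⟹  1 = (-2)·10 + (3)·7
So (3)·7 ≡ 1 (mod 10), i.e. 7^(-1) ≡ 3 (mod 10).
x ≡ 3 × 1 = 3 ≡ 3 (mod 10).
Check: 42 × 3 = 126 ≡ 6 (mod 60).
x ≡ 3 (mod 10), giving 6 solutions mod 60.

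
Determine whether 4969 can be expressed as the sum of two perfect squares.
37² + 60² (a=37, b=60)

Factorization: 4969 = 4969
By Fermat: n is sum of two squares iff every prime p ≡ 3 (mod 4) appears to even power.
All primes ≡ 3 (mod 4) appear to even power.
Search a = 0, 1, 2, … for 4969 - a² a perfect square: first hit at a = 37: 4969 - 1369 = 3600 = 60².
4969 = 37² + 60² = 1369 + 3600 ✓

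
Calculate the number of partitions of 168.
228204732751

p(n) counts ways to write n as a sum of positive integers (order ignored).
Euler's pentagonal recurrence: p(k) = p(k-1) + p(k-2) - p(k-5) - p(k-7) + p(k-12) + p(k-15) - ... (offsets j(3j∓1)/2, signs ++--, p(0)=1, p(<0)=0).
DP table for k = 0..167: p(0)=1, p(1)=1, p(2)=2, p(3)=3, p(4)=5, p(5)=7, p(6)=11, p(7)=15, p(8)=22, p(9)=30, p(10)=42, p(11)=56, p(12)=77, p(13)=101, p(14)=135, p(15)=176, p(16)=231, p(17)=297, p(18)=385, p(19)=490, p(20)=627, p(21)=792, p(22)=1002, p(23)=1255, p(24)=1575, p(25)=1958, p(26)=2436, p(27)=3010, p(28)=3718, p(29)=4565, p(30)=5604, p(31)=6842, p(32)=8349, p(33)=10143, p(34)=12310, p(35)=14883, p(36)=17977, p(37)=21637, p(38)=26015, p(39)=31185, p(40)=37338, p(41)=44583, p(42)=53174, p(43)=63261, p(44)=75175, p(45)=89134, p(46)=105558, p(47)=124754, p(48)=147273, p(49)=173525, p(50)=204226, p(51)=239943, p(52)=281589, p(53)=329931, p(54)=386155, p(55)=451276, p(56)=526823, p(57)=614154, p(58)=715220, p(59)=831820, p(60)=966467, p(61)=1121505, p(62)=1300156, p(63)=1505499, p(64)=1741630, p(65)=2012558, p(66)=2323520, p(67)=2679689, p(68)=3087735, p(69)=3554345, p(70)=4087968, p(71)=4697205, p(72)=5392783, p(73)=6185689, p(74)=7089500, p(75)=8118264, p(76)=9289091, p(77)=10619863, p(78)=12132164, p(79)=13848650, p(80)=15796476, p(81)=18004327, p(82)=20506255, p(83)=23338469, p(84)=26543660, p(85)=30167357, p(86)=34262962, p(87)=38887673, p(88)=44108109, p(89)=49995925, p(90)=56634173, p(91)=64112359, p(92)=72533807, p(93)=82010177, p(94)=92669720, p(95)=104651419, p(96)=118114304, p(97)=133230930, p(98)=150198136, p(99)=169229875, p(100)=190569292, p(101)=214481126, p(102)=241265379, p(103)=271248950, p(104)=304801365, p(105)=342325709, p(106)=384276336, p(107)=431149389, p(108)=483502844, p(109)=541946240, p(110)=607163746, p(111)=679903203, p(112)=761002156, p(113)=851376628, p(114)=952050665, p(115)=1064144451, p(116)=1188908248, p(117)=1327710076, p(118)=1482074143, p(119)=1653668665, p(120)=1844349560, p(121)=2056148051, p(122)=2291320912, p(123)=2552338241, p(124)=2841940500, p(125)=3163127352, p(126)=3519222692, p(127)=3913864295, p(128)=4351078600, p(129)=4835271870, p(130)=5371315400, p(131)=5964539504, p(132)=6620830889, p(133)=7346629512, p(134)=8149040695, p(135)=9035836076, p(136)=10015581680, p(137)=11097645016, p(138)=12292341831, p(139)=13610949895, p(140)=15065878135, p(141)=16670689208, p(142)=18440293320, p(143)=20390982757, p(144)=22540654445, p(145)=24908858009, p(146)=27517052599, p(147)=30388671978, p(148)=33549419497, p(149)=37027355200, p(150)=40853235313, p(151)=45060624582, p(152)=49686288421, p(153)=54770336324, p(154)=60356673280, p(155)=66493182097, p(156)=73232243759, p(157)=80630964769, p(158)=88751778802, p(159)=97662728555, p(160)=107438159466, p(161)=118159068427, p(162)=129913904637, p(163)=142798995930, p(164)=156919475295, p(165)=172389800255, p(166)=189334822579, p(167)=207890420102.
Final step: p(168) = p(167) + p(166) - p(163) - p(161) + p(156) + p(153) - p(146) - p(142) + p(133) + p(128) - p(117) - p(111) + p(98) + p(91) - p(76) - p(68) + p(51) + p(42) - p(23) - p(13)
= 207890420102 + 189334822579 - 142798995930 - 118159068427 + 73232243759 + 54770336324 - 27517052599 - 18440293320 + 7346629512 + 4351078600 - 1327710076 - 679903203 + 150198136 + 64112359 - 9289091 - 3087735 + 239943 + 53174 - 1255 - 101
= 228204732751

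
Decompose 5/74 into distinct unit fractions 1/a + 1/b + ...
1/15 + 1/1110

Greedy algorithm:
5/74: ceiling(74/5) = 15, use 1/15
1/1110: ceiling(1110/1) = 1110, use 1/1110
Result: 5/74 = 1/15 + 1/1110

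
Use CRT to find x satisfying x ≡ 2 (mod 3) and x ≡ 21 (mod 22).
65

Using Chinese Remainder Theorem:
M = 3 × 22 = 66
M1 = 22, M2 = 3
y1 = 22^(-1) mod 3 = 1
y2 = 3^(-1) mod 22 = 15
x = (2×22×1 + 21×3×15) mod 66 = 65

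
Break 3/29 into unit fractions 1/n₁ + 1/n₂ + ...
1/10 + 1/290

Greedy algorithm:
3/29: ceiling(29/3) = 10, use 1/10
1/290: ceiling(290/1) = 290, use 1/290
Result: 3/29 = 1/10 + 1/290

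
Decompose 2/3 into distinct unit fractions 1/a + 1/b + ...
1/2 + 1/6

Greedy algorithm:
2/3: ceiling(3/2) = 2, use 1/2
1/6: ceiling(6/1) = 6, use 1/6
Result: 2/3 = 1/2 + 1/6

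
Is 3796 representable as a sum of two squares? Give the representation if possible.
14² + 60² (a=14, b=60)

Factorization: 3796 = 2^2 × 13 × 73
By Fermat: n is sum of two squares iff every prime p ≡ 3 (mod 4) appears to even power.
All primes ≡ 3 (mod 4) appear to even power.
Search a = 0, 1, 2, … for 3796 - a² a perfect square: first hit at a = 14: 3796 - 196 = 3600 = 60².
3796 = 14² + 60² = 196 + 3600 ✓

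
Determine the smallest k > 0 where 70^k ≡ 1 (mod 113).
112

113 is prime, so ord(70) divides φ(113) = 112.
Divisors of 112: 1, 2, 4, 7, 8, 14, 16, 28, 56, 112.
Repeated squaring: 70^1 ≡ 70, 70^2 ≡ 41, 70^4 ≡ 99, 70^8 ≡ 83, 70^16 ≡ 109, 70^32 ≡ 16, 70^64 ≡ 30 (mod 113).
Test 70^d mod 113 for each divisor d in increasing order:
70^1 ≡ 70
70^2 ≡ 41
70^4 ≡ 99
70^7 = 70^4·70^2·70^1 ≡ 48
70^8 ≡ 83
70^14 = 70^8·70^4·70^2 ≡ 44
70^16 ≡ 109
70^28 = 70^16·70^8·70^4 ≡ 15
70^56 = 70^32·70^16·70^8 ≡ 112
70^112 = 70^64·70^32·70^16 ≡ 1  ← first divisor giving 1
The order is 112.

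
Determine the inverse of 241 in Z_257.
16

gcd(241, 257) = 1, so the inverse exists.
Extended Euclidean algorithm on (257, 241):
257 = 1 × 241 + 16  ⟹  16 = (1)·257 + (-1)·241
241 = 15 × 16 + 1  ⟹  1 = (-15)·257 + (16)·241
So (16)·241 ≡ 1 (mod 257), i.e. 241^(-1) ≡ 16 (mod 257).
Check: 241 × 16 = 3856 ≡ 1 (mod 257)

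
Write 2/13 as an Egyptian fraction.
1/7 + 1/91

Greedy algorithm:
2/13: ceiling(13/2) = 7, use 1/7
1/91: ceiling(91/1) = 91, use 1/91
Result: 2/13 = 1/7 + 1/91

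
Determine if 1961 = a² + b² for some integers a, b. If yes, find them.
5² + 44² (a=5, b=44)

Factorization: 1961 = 37 × 53
By Fermat: n is sum of two squares iff every prime p ≡ 3 (mod 4) appears to even power.
All primes ≡ 3 (mod 4) appear to even power.
Search a = 0, 1, 2, … for 1961 - a² a perfect square: first hit at a = 5: 1961 - 25 = 1936 = 44².
1961 = 5² + 44² = 25 + 1936 ✓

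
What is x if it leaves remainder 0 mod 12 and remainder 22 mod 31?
84

Using Chinese Remainder Theorem:
M = 12 × 31 = 372
M1 = 31, M2 = 12
y1 = 31^(-1) mod 12 = 7
y2 = 12^(-1) mod 31 = 13
x = (0×31×7 + 22×12×13) mod 372 = 84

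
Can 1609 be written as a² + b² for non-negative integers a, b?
3² + 40² (a=3, b=40)

Factorization: 1609 = 1609
By Fermat: n is sum of two squares iff every prime p ≡ 3 (mod 4) appears to even power.
All primes ≡ 3 (mod 4) appear to even power.
Search a = 0, 1, 2, … for 1609 - a² a perfect square: first hit at a = 3: 1609 - 9 = 1600 = 40².
1609 = 3² + 40² = 9 + 1600 ✓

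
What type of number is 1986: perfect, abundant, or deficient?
abundant

Proper divisors of 1986: sum = 1 + 2 + 3 + 6 + 331 + 662 + 993 = 1998
Since 1998 > 1986, 1986 is abundant.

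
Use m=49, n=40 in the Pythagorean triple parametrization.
(801, 3920, 4001)

Euclid's formula: a = m² - n², b = 2mn, c = m² + n²
m = 49, n = 40
a = 49² - 40² = 2401 - 1600 = 801
b = 2 × 49 × 40 = 3920
c = 49² + 40² = 2401 + 1600 = 4001
Verification: 801² + 3920² = 641601 + 15366400 = 16008001 = 4001² ✓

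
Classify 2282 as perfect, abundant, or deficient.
deficient

Proper divisors of 2282: sum = 1 + 2 + 7 + 14 + 163 + 326 + 1141 = 1654
Since 1654 < 2282, 2282 is deficient.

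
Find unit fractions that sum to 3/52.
1/18 + 1/468

Greedy algorithm:
3/52: ceiling(52/3) = 18, use 1/18
1/468: ceiling(468/1) = 468, use 1/468
Result: 3/52 = 1/18 + 1/468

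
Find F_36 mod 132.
96

Matrix identity: Q^n = [[F_(n+1), F_n], [F_n, F_(n-1)]] with Q = [[1,1],[1,0]].
n = 36 = 100100₂. Square-and-multiply, entries mod 132:
Q^1 = [[1,1],[1,0]]
Q^2 = (Q^1)² = [[2,1],[1,1]]
Q^4 = (Q^2)² = [[5,3],[3,2]]
Q^9 = (Q^4)²·Q = [[55,34],[34,21]]
Q^18 = (Q^9)² = [[89,76],[76,13]]
Q^36 = (Q^18)² = [[101,96],[96,5]]
F_36 mod 132 = Q^36[0][1] = 96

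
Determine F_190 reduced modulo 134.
109

Matrix identity: Q^n = [[F_(n+1), F_n], [F_n, F_(n-1)]] with Q = [[1,1],[1,0]].
n = 190 = 10111110₂. Square-and-multiply, entries mod 134:
Q^1 = [[1,1],[1,0]]
Q^2 = (Q^1)² = [[2,1],[1,1]]
Q^5 = (Q^2)²·Q = [[8,5],[5,3]]
Q^11 = (Q^5)²·Q = [[10,89],[89,55]]
Q^23 = (Q^11)²·Q = [[4,115],[115,23]]
Q^47 = (Q^23)²·Q = [[132,109],[109,23]]
Q^95 = (Q^47)²·Q = [[104,93],[93,11]]
Q^190 = (Q^95)² = [[35,109],[109,60]]
F_190 mod 134 = Q^190[0][1] = 109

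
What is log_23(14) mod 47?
10

Baby-step giant-step with step n = ⌈√47⌉ = 7.
Baby steps 23^j mod 47 (j:value) for j=0..6: 0:1, 1:23, 2:12, 3:41, 4:3, 5:22, 6:36.
Giant-step multiplier: 23^(-7) ≡ 23^(46-7) = 23^39 ≡ 13 (mod 47).
Giant steps γ_i = 14·13^i mod 47: γ_0=14, γ_1=41 (in table at j=3).
x = i·n + j = 1·7 + 3 = 10.
Check: 23^10 ≡ 14 (mod 47).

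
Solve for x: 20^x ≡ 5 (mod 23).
9

Baby-step giant-step with step n = ⌈√23⌉ = 5.
Baby steps 20^j mod 23 (j:value) for j=0..4: 0:1, 1:20, 2:9, 3:19, 4:12.
Giant-step multiplier: 20^(-5) ≡ 20^(22-5) = 20^17 ≡ 7 (mod 23).
Giant steps γ_i = 5·7^i mod 23: γ_0=5, γ_1=12 (in table at j=4).
x = i·n + j = 1·5 + 4 = 9.
Check: 20^9 ≡ 5 (mod 23).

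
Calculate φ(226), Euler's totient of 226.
112

226 = 2 × 113
φ(n) = n × ∏(1 - 1/p) for each prime p dividing n
φ(226) = 226 × (1 - 1/2) × (1 - 1/113) = 112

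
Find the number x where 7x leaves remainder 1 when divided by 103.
59

gcd(7, 103) = 1, so the inverse exists.
Extended Euclidean algorithm on (103, 7):
103 = 14 × 7 + 5  ⟹  5 = (1)·103 + (-14)·7
7 = 1 × 5 + 2  ⟹  2 = (-1)·103 + (15)·7
5 = 2 × 2 + 1  ⟹  1 = (3)·103 + (-44)·7
So (-44)·7 ≡ 1 (mod 103), i.e. 7^(-1) ≡ -44 ≡ 59 (mod 103).
Check: 7 × 59 = 413 ≡ 1 (mod 103)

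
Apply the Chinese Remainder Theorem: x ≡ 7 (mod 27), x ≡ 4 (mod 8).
196

Using Chinese Remainder Theorem:
M = 27 × 8 = 216
M1 = 8, M2 = 27
y1 = 8^(-1) mod 27 = 17
y2 = 27^(-1) mod 8 = 3
x = (7×8×17 + 4×27×3) mod 216 = 196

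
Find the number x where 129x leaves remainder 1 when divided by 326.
139

gcd(129, 326) = 1, so the inverse exists.
Extended Euclidean algorithm on (326, 129):
326 = 2 × 129 + 68  ⟹  68 = (1)·326 + (-2)·129
129 = 1 × 68 + 61  ⟹  61 = (-1)·326 + (3)·129
68 = 1 × 61 + 7  ⟹  7 = (2)·326 + (-5)·129
61 = 8 × 7 + 5  ⟹  5 = (-17)·326 + (43)·129
7 = 1 × 5 + 2  ⟹  2 = (19)·326 + (-48)·129
5 = 2 × 2 + 1  ⟹  1 = (-55)·326 + (139)·129
So (139)·129 ≡ 1 (mod 326), i.e. 129^(-1) ≡ 139 (mod 326).
Check: 129 × 139 = 17931 ≡ 1 (mod 326)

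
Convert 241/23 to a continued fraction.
[10; 2, 11]

Euclidean algorithm steps:
241 = 10 × 23 + 11
23 = 2 × 11 + 1
11 = 11 × 1 + 0
Continued fraction: [10; 2, 11]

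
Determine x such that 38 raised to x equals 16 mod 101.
32

Baby-step giant-step with step n = ⌈√101⌉ = 11.
Baby steps 38^j mod 101 (j:value) for j=0..10: 0:1, 1:38, 2:30, 3:29, 4:92, 5:62, 6:33, 7:42, 8:81, 9:48, 10:6.
Giant-step multiplier: 38^(-11) ≡ 38^(100-11) = 38^89 ≡ 35 (mod 101).
Giant steps γ_i = 16·35^i mod 101: γ_0=16, γ_1=55, γ_2=6 (in table at j=10).
x = i·n + j = 2·11 + 10 = 32.
Check: 38^32 ≡ 16 (mod 101).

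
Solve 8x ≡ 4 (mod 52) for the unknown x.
x ≡ 7 (mod 13)

gcd(8, 52) = 4, which divides 4, so solutions exist.
Divide through by 4: 2x ≡ 1 (mod 13).
Find 2^(-1) mod 13 by the extended Euclidean algorithm:
13 = 6 × 2 + 1  ⟹  1 = (1)·13 + (-6)·2
So (-6)·2 ≡ 1 (mod 13), i.e. 2^(-1) ≡ -6 ≡ 7 (mod 13).
x ≡ 7 × 1 = 7 ≡ 7 (mod 13).
Check: 8 × 7 = 56 ≡ 4 (mod 52).
x ≡ 7 (mod 13), giving 4 solutions mod 52.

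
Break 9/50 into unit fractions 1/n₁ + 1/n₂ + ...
1/6 + 1/75

Greedy algorithm:
9/50: ceiling(50/9) = 6, use 1/6
1/75: ceiling(75/1) = 75, use 1/75
Result: 9/50 = 1/6 + 1/75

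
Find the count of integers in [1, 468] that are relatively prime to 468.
144

468 = 2^2 × 3^2 × 13
φ(n) = n × ∏(1 - 1/p) for each prime p dividing n
φ(468) = 468 × (1 - 1/2) × (1 - 1/3) × (1 - 1/13) = 144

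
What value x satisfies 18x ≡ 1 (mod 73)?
69

gcd(18, 73) = 1, so the inverse exists.
Extended Euclidean algorithm on (73, 18):
73 = 4 × 18 + 1  ⟹  1 = (1)·73 + (-4)·18
So (-4)·18 ≡ 1 (mod 73), i.e. 18^(-1) ≡ -4 ≡ 69 (mod 73).
Check: 18 × 69 = 1242 ≡ 1 (mod 73)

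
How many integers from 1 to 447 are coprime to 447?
296

447 = 3 × 149
φ(n) = n × ∏(1 - 1/p) for each prime p dividing n
φ(447) = 447 × (1 - 1/3) × (1 - 1/149) = 296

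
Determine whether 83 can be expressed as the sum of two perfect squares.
Not possible

Factorization: 83 = 83
By Fermat: n is sum of two squares iff every prime p ≡ 3 (mod 4) appears to even power.
Prime(s) ≡ 3 (mod 4) with odd exponent: [(83, 1)]
Therefore 83 cannot be expressed as a² + b².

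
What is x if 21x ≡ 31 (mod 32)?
x ≡ 3 (mod 32)

gcd(21, 32) = 1, which divides 31, so solutions exist.
Find 21^(-1) mod 32 by the extended Euclidean algorithm:
32 = 1 × 21 + 11  ⟹  11 = (1)·32 + (-1)·21
21 = 1 × 11 + 10  ⟹  10 = (-1)·32 + (2)·21
11 = 1 × 10 + 1  ⟹  1 = (2)·32 + (-3)·21
So (-3)·21 ≡ 1 (mod 32), i.e. 21^(-1) ≡ -3 ≡ 29 (mod 32).
x ≡ 29 × 31 = 899 ≡ 3 (mod 32).
Check: 21 × 3 = 63 ≡ 31 (mod 32).
Unique solution: x ≡ 3 (mod 32)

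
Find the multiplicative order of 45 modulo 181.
45

181 is prime, so ord(45) divides φ(181) = 180.
Divisors of 180: 1, 2, 3, 4, 5, 6, 9, 10, 12, 15, 18, 20, 30, 36, 45, 60, 90, 180.
Repeated squaring: 45^1 ≡ 45, 45^2 ≡ 34, 45^4 ≡ 70, 45^8 ≡ 13, 45^16 ≡ 169, 45^32 ≡ 144, 45^64 ≡ 102, 45^128 ≡ 87 (mod 181).
Test 45^d mod 181 for each divisor d in increasing order:
45^1 ≡ 45
45^2 ≡ 34
45^3 = 45^2·45^1 ≡ 82
45^4 ≡ 70
45^5 = 45^4·45^1 ≡ 73
45^6 = 45^4·45^2 ≡ 27
45^9 = 45^8·45^1 ≡ 42
45^10 = 45^8·45^2 ≡ 80
45^12 = 45^8·45^4 ≡ 5
45^15 = 45^8·45^4·45^2·45^1 ≡ 48
45^18 = 45^16·45^2 ≡ 135
45^20 = 45^16·45^4 ≡ 65
45^30 = 45^16·45^8·45^4·45^2 ≡ 132
45^36 = 45^32·45^4 ≡ 125
45^45 = 45^32·45^8·45^4·45^1 ≡ 1  ← first divisor giving 1
The order is 45.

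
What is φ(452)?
224

452 = 2^2 × 113
φ(n) = n × ∏(1 - 1/p) for each prime p dividing n
φ(452) = 452 × (1 - 1/2) × (1 - 1/113) = 224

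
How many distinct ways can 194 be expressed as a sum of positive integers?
2366022741845

p(n) counts ways to write n as a sum of positive integers (order ignored).
Euler's pentagonal recurrence: p(k) = p(k-1) + p(k-2) - p(k-5) - p(k-7) + p(k-12) + p(k-15) - ... (offsets j(3j∓1)/2, signs ++--, p(0)=1, p(<0)=0).
DP table for k = 0..193: p(0)=1, p(1)=1, p(2)=2, p(3)=3, p(4)=5, p(5)=7, p(6)=11, p(7)=15, p(8)=22, p(9)=30, p(10)=42, p(11)=56, p(12)=77, p(13)=101, p(14)=135, p(15)=176, p(16)=231, p(17)=297, p(18)=385, p(19)=490, p(20)=627, p(21)=792, p(22)=1002, p(23)=1255, p(24)=1575, p(25)=1958, p(26)=2436, p(27)=3010, p(28)=3718, p(29)=4565, p(30)=5604, p(31)=6842, p(32)=8349, p(33)=10143, p(34)=12310, p(35)=14883, p(36)=17977, p(37)=21637, p(38)=26015, p(39)=31185, p(40)=37338, p(41)=44583, p(42)=53174, p(43)=63261, p(44)=75175, p(45)=89134, p(46)=105558, p(47)=124754, p(48)=147273, p(49)=173525, p(50)=204226, p(51)=239943, p(52)=281589, p(53)=329931, p(54)=386155, p(55)=451276, p(56)=526823, p(57)=614154, p(58)=715220, p(59)=831820, p(60)=966467, p(61)=1121505, p(62)=1300156, p(63)=1505499, p(64)=1741630, p(65)=2012558, p(66)=2323520, p(67)=2679689, p(68)=3087735, p(69)=3554345, p(70)=4087968, p(71)=4697205, p(72)=5392783, p(73)=6185689, p(74)=7089500, p(75)=8118264, p(76)=9289091, p(77)=10619863, p(78)=12132164, p(79)=13848650, p(80)=15796476, p(81)=18004327, p(82)=20506255, p(83)=23338469, p(84)=26543660, p(85)=30167357, p(86)=34262962, p(87)=38887673, p(88)=44108109, p(89)=49995925, p(90)=56634173, p(91)=64112359, p(92)=72533807, p(93)=82010177, p(94)=92669720, p(95)=104651419, p(96)=118114304, p(97)=133230930, p(98)=150198136, p(99)=169229875, p(100)=190569292, p(101)=214481126, p(102)=241265379, p(103)=271248950, p(104)=304801365, p(105)=342325709, p(106)=384276336, p(107)=431149389, p(108)=483502844, p(109)=541946240, p(110)=607163746, p(111)=679903203, p(112)=761002156, p(113)=851376628, p(114)=952050665, p(115)=1064144451, p(116)=1188908248, p(117)=1327710076, p(118)=1482074143, p(119)=1653668665, p(120)=1844349560, p(121)=2056148051, p(122)=2291320912, p(123)=2552338241, p(124)=2841940500, p(125)=3163127352, p(126)=3519222692, p(127)=3913864295, p(128)=4351078600, p(129)=4835271870, p(130)=5371315400, p(131)=5964539504, p(132)=6620830889, p(133)=7346629512, p(134)=8149040695, p(135)=9035836076, p(136)=10015581680, p(137)=11097645016, p(138)=12292341831, p(139)=13610949895, p(140)=15065878135, p(141)=16670689208, p(142)=18440293320, p(143)=20390982757, p(144)=22540654445, p(145)=24908858009, p(146)=27517052599, p(147)=30388671978, p(148)=33549419497, p(149)=37027355200, p(150)=40853235313, p(151)=45060624582, p(152)=49686288421, p(153)=54770336324, p(154)=60356673280, p(155)=66493182097, p(156)=73232243759, p(157)=80630964769, p(158)=88751778802, p(159)=97662728555, p(160)=107438159466, p(161)=118159068427, p(162)=129913904637, p(163)=142798995930, p(164)=156919475295, p(165)=172389800255, p(166)=189334822579, p(167)=207890420102, p(168)=228204732751, p(169)=250438925115, p(170)=274768617130, p(171)=301384802048, p(172)=330495499613, p(173)=362326859895, p(174)=397125074750, p(175)=435157697830, p(176)=476715857290, p(177)=522115831195, p(178)=571701605655, p(179)=625846753120, p(180)=684957390936, p(181)=749474411781, p(182)=819876908323, p(183)=896684817527, p(184)=980462880430, p(185)=1071823774337, p(186)=1171432692373, p(187)=1280011042268, p(188)=1398341745571, p(189)=1527273599625, p(190)=1667727404093, p(191)=1820701100652, p(192)=1987276856363, p(193)=2168627105469.
Final step: p(194) = p(193) + p(192) - p(189) - p(187) + p(182) + p(179) - p(172) - p(168) + p(159) + p(154) - p(143) - p(137) + p(124) + p(117) - p(102) - p(94) + p(77) + p(68) - p(49) - p(39) + p(18) + p(7)
= 2168627105469 + 1987276856363 - 1527273599625 - 1280011042268 + 819876908323 + 625846753120 - 330495499613 - 228204732751 + 97662728555 + 60356673280 - 20390982757 - 11097645016 + 2841940500 + 1327710076 - 241265379 - 92669720 + 10619863 + 3087735 - 173525 - 31185 + 385 + 15
= 2366022741845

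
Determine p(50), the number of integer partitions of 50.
204226

p(n) counts ways to write n as a sum of positive integers (order ignored).
Euler's pentagonal recurrence: p(k) = p(k-1) + p(k-2) - p(k-5) - p(k-7) + p(k-12) + p(k-15) - ... (offsets j(3j∓1)/2, signs ++--, p(0)=1, p(<0)=0).
DP table for k = 0..49: p(0)=1, p(1)=1, p(2)=2, p(3)=3, p(4)=5, p(5)=7, p(6)=11, p(7)=15, p(8)=22, p(9)=30, p(10)=42, p(11)=56, p(12)=77, p(13)=101, p(14)=135, p(15)=176, p(16)=231, p(17)=297, p(18)=385, p(19)=490, p(20)=627, p(21)=792, p(22)=1002, p(23)=1255, p(24)=1575, p(25)=1958, p(26)=2436, p(27)=3010, p(28)=3718, p(29)=4565, p(30)=5604, p(31)=6842, p(32)=8349, p(33)=10143, p(34)=12310, p(35)=14883, p(36)=17977, p(37)=21637, p(38)=26015, p(39)=31185, p(40)=37338, p(41)=44583, p(42)=53174, p(43)=63261, p(44)=75175, p(45)=89134, p(46)=105558, p(47)=124754, p(48)=147273, p(49)=173525.
Final step: p(50) = p(49) + p(48) - p(45) - p(43) + p(38) + p(35) - p(28) - p(24) + p(15) + p(10)
= 173525 + 147273 - 89134 - 63261 + 26015 + 14883 - 3718 - 1575 + 176 + 42
= 204226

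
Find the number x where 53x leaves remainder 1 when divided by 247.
14

gcd(53, 247) = 1, so the inverse exists.
Extended Euclidean algorithm on (247, 53):
247 = 4 × 53 + 35  ⟹  35 = (1)·247 + (-4)·53
53 = 1 × 35 + 18  ⟹  18 = (-1)·247 + (5)·53
35 = 1 × 18 + 17  ⟹  17 = (2)·247 + (-9)·53
18 = 1 × 17 + 1  ⟹  1 = (-3)·247 + (14)·53
So (14)·53 ≡ 1 (mod 247), i.e. 53^(-1) ≡ 14 (mod 247).
Check: 53 × 14 = 742 ≡ 1 (mod 247)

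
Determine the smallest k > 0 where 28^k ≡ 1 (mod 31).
15

31 is prime, so ord(28) divides φ(31) = 30.
Divisors of 30: 1, 2, 3, 5, 6, 10, 15, 30.
Repeated squaring: 28^1 ≡ 28, 28^2 ≡ 9, 28^4 ≡ 19, 28^8 ≡ 20, 28^16 ≡ 28 (mod 31).
Test 28^d mod 31 for each divisor d in increasing order:
28^1 ≡ 28
28^2 ≡ 9
28^3 = 28^2·28^1 ≡ 4
28^5 = 28^4·28^1 ≡ 5
28^6 = 28^4·28^2 ≡ 16
28^10 = 28^8·28^2 ≡ 25
28^15 = 28^8·28^4·28^2·28^1 ≡ 1  ← first divisor giving 1
The order is 15.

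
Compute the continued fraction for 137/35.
[3; 1, 10, 1, 2]

Euclidean algorithm steps:
137 = 3 × 35 + 32
35 = 1 × 32 + 3
32 = 10 × 3 + 2
3 = 1 × 2 + 1
2 = 2 × 1 + 0
Continued fraction: [3; 1, 10, 1, 2]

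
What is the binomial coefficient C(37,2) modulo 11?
6

Using Lucas' theorem:
Write n=37 and k=2 in base 11:
n in base 11: [3, 4]
k in base 11: [0, 2]
C(37,2) mod 11 = ∏ C(n_i, k_i) mod 11
Digit binomials (mod 11): C(3,0) = 1; C(4,2) = 6
Product: 1 × 6 = 6 ≡ 6 (mod 11)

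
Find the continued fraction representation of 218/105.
[2; 13, 8]

Euclidean algorithm steps:
218 = 2 × 105 + 8
105 = 13 × 8 + 1
8 = 8 × 1 + 0
Continued fraction: [2; 13, 8]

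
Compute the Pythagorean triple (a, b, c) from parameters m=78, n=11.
(5963, 1716, 6205)

Euclid's formula: a = m² - n², b = 2mn, c = m² + n²
m = 78, n = 11
a = 78² - 11² = 6084 - 121 = 5963
b = 2 × 78 × 11 = 1716
c = 78² + 11² = 6084 + 121 = 6205
Verification: 5963² + 1716² = 35557369 + 2944656 = 38502025 = 6205² ✓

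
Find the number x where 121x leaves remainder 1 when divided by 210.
151

gcd(121, 210) = 1, so the inverse exists.
Extended Euclidean algorithm on (210, 121):
210 = 1 × 121 + 89  ⟹  89 = (1)·210 + (-1)·121
121 = 1 × 89 + 32  ⟹  32 = (-1)·210 + (2)·121
89 = 2 × 32 + 25  ⟹  25 = (3)·210 + (-5)·121
32 = 1 × 25 + 7  ⟹  7 = (-4)·210 + (7)·121
25 = 3 × 7 + 4  ⟹  4 = (15)·210 + (-26)·121
7 = 1 × 4 + 3  ⟹  3 = (-19)·210 + (33)·121
4 = 1 × 3 + 1  ⟹  1 = (34)·210 + (-59)·121
So (-59)·121 ≡ 1 (mod 210), i.e. 121^(-1) ≡ -59 ≡ 151 (mod 210).
Check: 121 × 151 = 18271 ≡ 1 (mod 210)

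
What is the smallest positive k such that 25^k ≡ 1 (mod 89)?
22

89 is prime, so ord(25) divides φ(89) = 88.
Divisors of 88: 1, 2, 4, 8, 11, 22, 44, 88.
Repeated squaring: 25^1 ≡ 25, 25^2 ≡ 2, 25^4 ≡ 4, 25^8 ≡ 16, 25^16 ≡ 78, 25^32 ≡ 32, 25^64 ≡ 45 (mod 89).
Test 25^d mod 89 for each divisor d in increasing order:
25^1 ≡ 25
25^2 ≡ 2
25^4 ≡ 4
25^8 ≡ 16
25^11 = 25^8·25^2·25^1 ≡ 88
25^22 = 25^16·25^4·25^2 ≡ 1  ← first divisor giving 1
The order is 22.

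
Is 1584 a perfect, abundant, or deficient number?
abundant

Proper divisors of 1584: sum = 1 + 2 + 3 + 4 + 6 + 8 + 9 + 11 + ... + 264 + 396 + 528 + 792 (29 divisors) = 3252
Since 3252 > 1584, 1584 is abundant.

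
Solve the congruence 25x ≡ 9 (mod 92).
x ≡ 85 (mod 92)

gcd(25, 92) = 1, which divides 9, so solutions exist.
Find 25^(-1) mod 92 by the extended Euclidean algorithm:
92 = 3 × 25 + 17  ⟹  17 = (1)·92 + (-3)·25
25 = 1 × 17 + 8  ⟹  8 = (-1)·92 + (4)·25
17 = 2 × 8 + 1  ⟹  1 = (3)·92 + (-11)·25
So (-11)·25 ≡ 1 (mod 92), i.e. 25^(-1) ≡ -11 ≡ 81 (mod 92).
x ≡ 81 × 9 = 729 ≡ 85 (mod 92).
Check: 25 × 85 = 2125 ≡ 9 (mod 92).
Unique solution: x ≡ 85 (mod 92)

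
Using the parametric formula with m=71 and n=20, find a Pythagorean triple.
(4641, 2840, 5441)

Euclid's formula: a = m² - n², b = 2mn, c = m² + n²
m = 71, n = 20
a = 71² - 20² = 5041 - 400 = 4641
b = 2 × 71 × 20 = 2840
c = 71² + 20² = 5041 + 400 = 5441
Verification: 4641² + 2840² = 21538881 + 8065600 = 29604481 = 5441² ✓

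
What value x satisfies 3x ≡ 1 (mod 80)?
27

gcd(3, 80) = 1, so the inverse exists.
Extended Euclidean algorithm on (80, 3):
80 = 26 × 3 + 2  ⟹  2 = (1)·80 + (-26)·3
3 = 1 × 2 + 1  ⟹  1 = (-1)·80 + (27)·3
So (27)·3 ≡ 1 (mod 80), i.e. 3^(-1) ≡ 27 (mod 80).
Check: 3 × 27 = 81 ≡ 1 (mod 80)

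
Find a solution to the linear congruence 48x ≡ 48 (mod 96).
x ≡ 1 (mod 2)

gcd(48, 96) = 48, which divides 48, so solutions exist.
Divide through by 48: x ≡ 1 (mod 2).
The coefficient of x is now 1, so x ≡ 1 (mod 2).
Check: 48 × 1 = 48 ≡ 48 (mod 96).
x ≡ 1 (mod 2), giving 48 solutions mod 96.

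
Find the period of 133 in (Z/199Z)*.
198

199 is prime, so ord(133) divides φ(199) = 198.
Divisors of 198: 1, 2, 3, 6, 9, 11, 18, 22, 33, 66, 99, 198.
Repeated squaring: 133^1 ≡ 133, 133^2 ≡ 177, 133^4 ≡ 86, 133^8 ≡ 33, 133^16 ≡ 94, 133^32 ≡ 80, 133^64 ≡ 32, 133^128 ≡ 29 (mod 199).
Test 133^d mod 199 for each divisor d in increasing order:
133^1 ≡ 133
133^2 ≡ 177
133^3 = 133^2·133^1 ≡ 59
133^6 = 133^4·133^2 ≡ 98
133^9 = 133^8·133^1 ≡ 11
133^11 = 133^8·133^2·133^1 ≡ 156
133^18 = 133^16·133^2 ≡ 121
133^22 = 133^16·133^4·133^2 ≡ 58
133^33 = 133^32·133^1 ≡ 93
133^66 = 133^64·133^2 ≡ 92
133^99 = 133^64·133^32·133^2·133^1 ≡ 198
133^198 = 133^128·133^64·133^4·133^2 ≡ 1  ← first divisor giving 1
The order is 198.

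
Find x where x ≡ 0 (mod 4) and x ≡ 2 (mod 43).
88

Using Chinese Remainder Theorem:
M = 4 × 43 = 172
M1 = 43, M2 = 4
y1 = 43^(-1) mod 4 = 3
y2 = 4^(-1) mod 43 = 11
x = (0×43×3 + 2×4×11) mod 172 = 88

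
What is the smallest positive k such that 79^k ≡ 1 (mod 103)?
17

103 is prime, so ord(79) divides φ(103) = 102.
Divisors of 102: 1, 2, 3, 6, 17, 34, 51, 102.
Repeated squaring: 79^1 ≡ 79, 79^2 ≡ 61, 79^4 ≡ 13, 79^8 ≡ 66, 79^16 ≡ 30, 79^32 ≡ 76, 79^64 ≡ 8 (mod 103).
Test 79^d mod 103 for each divisor d in increasing order:
79^1 ≡ 79
79^2 ≡ 61
79^3 = 79^2·79^1 ≡ 81
79^6 = 79^4·79^2 ≡ 72
79^17 = 79^16·79^1 ≡ 1  ← first divisor giving 1
The order is 17.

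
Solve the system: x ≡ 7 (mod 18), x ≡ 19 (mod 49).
313

Using Chinese Remainder Theorem:
M = 18 × 49 = 882
M1 = 49, M2 = 18
y1 = 49^(-1) mod 18 = 7
y2 = 18^(-1) mod 49 = 30
x = (7×49×7 + 19×18×30) mod 882 = 313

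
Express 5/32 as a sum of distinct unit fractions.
1/7 + 1/75 + 1/16800

Greedy algorithm:
5/32: ceiling(32/5) = 7, use 1/7
3/224: ceiling(224/3) = 75, use 1/75
1/16800: ceiling(16800/1) = 16800, use 1/16800
Result: 5/32 = 1/7 + 1/75 + 1/16800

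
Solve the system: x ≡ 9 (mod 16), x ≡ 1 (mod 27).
217

Using Chinese Remainder Theorem:
M = 16 × 27 = 432
M1 = 27, M2 = 16
y1 = 27^(-1) mod 16 = 3
y2 = 16^(-1) mod 27 = 22
x = (9×27×3 + 1×16×22) mod 432 = 217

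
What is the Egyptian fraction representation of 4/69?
1/18 + 1/414

Greedy algorithm:
4/69: ceiling(69/4) = 18, use 1/18
1/414: ceiling(414/1) = 414, use 1/414
Result: 4/69 = 1/18 + 1/414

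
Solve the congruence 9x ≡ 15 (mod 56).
x ≡ 39 (mod 56)

gcd(9, 56) = 1, which divides 15, so solutions exist.
Find 9^(-1) mod 56 by the extended Euclidean algorithm:
56 = 6 × 9 + 2  ⟹  2 = (1)·56 + (-6)·9
9 = 4 × 2 + 1  ⟹  1 = (-4)·56 + (25)·9
So (25)·9 ≡ 1 (mod 56), i.e. 9^(-1) ≡ 25 (mod 56).
x ≡ 25 × 15 = 375 ≡ 39 (mod 56).
Check: 9 × 39 = 351 ≡ 15 (mod 56).
Unique solution: x ≡ 39 (mod 56)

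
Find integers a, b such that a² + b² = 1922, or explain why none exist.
31² + 31² (a=31, b=31)

Factorization: 1922 = 2 × 31^2
By Fermat: n is sum of two squares iff every prime p ≡ 3 (mod 4) appears to even power.
All primes ≡ 3 (mod 4) appear to even power.
Search a = 0, 1, 2, … for 1922 - a² a perfect square: first hit at a = 31: 1922 - 961 = 961 = 31².
1922 = 31² + 31² = 961 + 961 ✓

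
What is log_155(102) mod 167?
13

Baby-step giant-step with step n = ⌈√167⌉ = 13.
Baby steps 155^j mod 167 (j:value) for j=0..12: 0:1, 1:155, 2:144, 3:109, 4:28, 5:165, 6:24, 7:46, 8:116, 9:111, 10:4, 11:119, 12:75.
Giant-step multiplier: 155^(-13) ≡ 155^(166-13) = 155^153 ≡ 149 (mod 167).
Giant steps γ_i = 102·149^i mod 167: γ_0=102, γ_1=1 (in table at j=0).
x = i·n + j = 1·13 + 0 = 13.
Check: 155^13 ≡ 102 (mod 167).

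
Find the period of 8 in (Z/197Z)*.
196

197 is prime, so ord(8) divides φ(197) = 196.
Divisors of 196: 1, 2, 4, 7, 14, 28, 49, 98, 196.
Repeated squaring: 8^1 ≡ 8, 8^2 ≡ 64, 8^4 ≡ 156, 8^8 ≡ 105, 8^16 ≡ 190, 8^32 ≡ 49, 8^64 ≡ 37, 8^128 ≡ 187 (mod 197).
Test 8^d mod 197 for each divisor d in increasing order:
8^1 ≡ 8
8^2 ≡ 64
8^4 ≡ 156
8^7 = 8^4·8^2·8^1 ≡ 87
8^14 = 8^8·8^4·8^2 ≡ 83
8^28 = 8^16·8^8·8^4 ≡ 191
8^49 = 8^32·8^16·8^1 ≡ 14
8^98 = 8^64·8^32·8^2 ≡ 196
8^196 = 8^128·8^64·8^4 ≡ 1  ← first divisor giving 1
The order is 196.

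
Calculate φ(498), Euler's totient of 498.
164

498 = 2 × 3 × 83
φ(n) = n × ∏(1 - 1/p) for each prime p dividing n
φ(498) = 498 × (1 - 1/2) × (1 - 1/3) × (1 - 1/83) = 164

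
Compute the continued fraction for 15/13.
[1; 6, 2]

Euclidean algorithm steps:
15 = 1 × 13 + 2
13 = 6 × 2 + 1
2 = 2 × 1 + 0
Continued fraction: [1; 6, 2]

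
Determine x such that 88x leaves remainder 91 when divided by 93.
x ≡ 19 (mod 93)

gcd(88, 93) = 1, which divides 91, so solutions exist.
Find 88^(-1) mod 93 by the extended Euclidean algorithm:
93 = 1 × 88 + 5  ⟹  5 = (1)·93 + (-1)·88
88 = 17 × 5 + 3  ⟹  3 = (-17)·93 + (18)·88
5 = 1 × 3 + 2  ⟹  2 = (18)·93 + (-19)·88
3 = 1 × 2 + 1  ⟹  1 = (-35)·93 + (37)·88
So (37)·88 ≡ 1 (mod 93), i.e. 88^(-1) ≡ 37 (mod 93).
x ≡ 37 × 91 = 3367 ≡ 19 (mod 93).
Check: 88 × 19 = 1672 ≡ 91 (mod 93).
Unique solution: x ≡ 19 (mod 93)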